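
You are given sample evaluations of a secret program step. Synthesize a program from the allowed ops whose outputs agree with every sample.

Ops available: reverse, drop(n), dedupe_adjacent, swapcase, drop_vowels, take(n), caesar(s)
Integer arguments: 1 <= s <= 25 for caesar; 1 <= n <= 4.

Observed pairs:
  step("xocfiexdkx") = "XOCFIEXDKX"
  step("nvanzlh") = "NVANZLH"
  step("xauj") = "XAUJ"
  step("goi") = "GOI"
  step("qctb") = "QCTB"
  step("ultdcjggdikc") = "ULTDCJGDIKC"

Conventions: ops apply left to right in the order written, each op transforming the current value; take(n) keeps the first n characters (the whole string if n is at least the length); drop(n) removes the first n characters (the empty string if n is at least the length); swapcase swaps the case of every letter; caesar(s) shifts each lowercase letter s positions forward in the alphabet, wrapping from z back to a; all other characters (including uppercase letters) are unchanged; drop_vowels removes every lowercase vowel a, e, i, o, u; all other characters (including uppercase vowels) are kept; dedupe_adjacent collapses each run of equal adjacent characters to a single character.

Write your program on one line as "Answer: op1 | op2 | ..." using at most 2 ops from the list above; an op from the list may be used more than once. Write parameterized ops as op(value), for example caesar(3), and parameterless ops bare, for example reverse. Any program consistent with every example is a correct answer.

dedupe_adjacent | swapcase

Check, running the answer program on each example:
  "xocfiexdkx" -> "xocfiexdkx" -> "XOCFIEXDKX"
  "nvanzlh" -> "nvanzlh" -> "NVANZLH"
  "xauj" -> "xauj" -> "XAUJ"
  "goi" -> "goi" -> "GOI"
  "qctb" -> "qctb" -> "QCTB"
  "ultdcjggdikc" -> "ultdcjgdikc" -> "ULTDCJGDIKC"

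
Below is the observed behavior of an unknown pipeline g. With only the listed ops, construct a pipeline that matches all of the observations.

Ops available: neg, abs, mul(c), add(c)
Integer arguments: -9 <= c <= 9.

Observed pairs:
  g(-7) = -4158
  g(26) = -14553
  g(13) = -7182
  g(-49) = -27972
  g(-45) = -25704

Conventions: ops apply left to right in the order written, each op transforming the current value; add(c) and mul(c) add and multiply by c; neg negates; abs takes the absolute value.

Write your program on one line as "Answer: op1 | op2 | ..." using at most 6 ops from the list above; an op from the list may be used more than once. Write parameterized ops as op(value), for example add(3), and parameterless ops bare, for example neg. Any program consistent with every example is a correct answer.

mul(-9) | add(3) | neg | mul(-7) | abs | mul(-9)

Check, running the answer program on each example:
  -7 -> 63 -> 66 -> -66 -> 462 -> 462 -> -4158
  26 -> -234 -> -231 -> 231 -> -1617 -> 1617 -> -14553
  13 -> -117 -> -114 -> 114 -> -798 -> 798 -> -7182
  -49 -> 441 -> 444 -> -444 -> 3108 -> 3108 -> -27972
  -45 -> 405 -> 408 -> -408 -> 2856 -> 2856 -> -25704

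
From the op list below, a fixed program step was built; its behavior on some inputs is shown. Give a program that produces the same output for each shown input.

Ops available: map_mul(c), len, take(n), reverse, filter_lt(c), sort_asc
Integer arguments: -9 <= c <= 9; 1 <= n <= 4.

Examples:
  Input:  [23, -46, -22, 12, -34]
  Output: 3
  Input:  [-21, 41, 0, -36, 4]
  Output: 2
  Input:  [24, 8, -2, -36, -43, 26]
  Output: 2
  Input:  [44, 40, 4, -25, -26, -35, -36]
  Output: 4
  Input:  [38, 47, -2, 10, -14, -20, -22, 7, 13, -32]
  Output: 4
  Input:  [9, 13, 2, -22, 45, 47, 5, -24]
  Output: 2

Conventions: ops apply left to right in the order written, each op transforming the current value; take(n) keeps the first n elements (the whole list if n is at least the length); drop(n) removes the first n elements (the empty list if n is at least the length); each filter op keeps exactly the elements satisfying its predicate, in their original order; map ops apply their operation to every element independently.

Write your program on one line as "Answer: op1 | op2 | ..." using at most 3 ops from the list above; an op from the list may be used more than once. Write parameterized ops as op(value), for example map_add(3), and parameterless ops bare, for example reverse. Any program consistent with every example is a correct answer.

reverse | filter_lt(-2) | len

Check, running the answer program on each example:
  [23, -46, -22, 12, -34] -> [-34, 12, -22, -46, 23] -> [-34, -22, -46] -> 3
  [-21, 41, 0, -36, 4] -> [4, -36, 0, 41, -21] -> [-36, -21] -> 2
  [24, 8, -2, -36, -43, 26] -> [26, -43, -36, -2, 8, 24] -> [-43, -36] -> 2
  [44, 40, 4, -25, -26, -35, -36] -> [-36, -35, -26, -25, 4, 40, 44] -> [-36, -35, -26, -25] -> 4
  [38, 47, -2, 10, -14, -20, -22, 7, 13, -32] -> [-32, 13, 7, -22, -20, -14, 10, -2, 47, 38] -> [-32, -22, -20, -14] -> 4
  [9, 13, 2, -22, 45, 47, 5, -24] -> [-24, 5, 47, 45, -22, 2, 13, 9] -> [-24, -22] -> 2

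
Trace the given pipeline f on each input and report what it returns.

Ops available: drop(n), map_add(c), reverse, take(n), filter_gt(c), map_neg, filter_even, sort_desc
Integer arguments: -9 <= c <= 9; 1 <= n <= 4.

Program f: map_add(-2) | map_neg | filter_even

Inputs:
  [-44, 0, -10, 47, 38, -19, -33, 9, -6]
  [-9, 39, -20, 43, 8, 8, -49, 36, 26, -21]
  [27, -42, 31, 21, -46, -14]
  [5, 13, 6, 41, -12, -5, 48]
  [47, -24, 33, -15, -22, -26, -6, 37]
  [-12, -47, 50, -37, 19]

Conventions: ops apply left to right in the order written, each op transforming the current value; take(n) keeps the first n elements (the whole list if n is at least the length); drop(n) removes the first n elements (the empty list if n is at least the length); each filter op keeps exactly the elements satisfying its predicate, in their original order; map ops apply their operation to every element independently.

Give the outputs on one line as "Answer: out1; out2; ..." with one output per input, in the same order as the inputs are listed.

[46, 2, 12, -36, 8]; [22, -6, -6, -34, -24]; [44, 48, 16]; [-4, 14, -46]; [26, 24, 28, 8]; [14, -48]

Execution, op by op:
  [-44, 0, -10, 47, 38, -19, -33, 9, -6] -> [-46, -2, -12, 45, 36, -21, -35, 7, -8] -> [46, 2, 12, -45, -36, 21, 35, -7, 8] -> [46, 2, 12, -36, 8]
  [-9, 39, -20, 43, 8, 8, -49, 36, 26, -21] -> [-11, 37, -22, 41, 6, 6, -51, 34, 24, -23] -> [11, -37, 22, -41, -6, -6, 51, -34, -24, 23] -> [22, -6, -6, -34, -24]
  [27, -42, 31, 21, -46, -14] -> [25, -44, 29, 19, -48, -16] -> [-25, 44, -29, -19, 48, 16] -> [44, 48, 16]
  [5, 13, 6, 41, -12, -5, 48] -> [3, 11, 4, 39, -14, -7, 46] -> [-3, -11, -4, -39, 14, 7, -46] -> [-4, 14, -46]
  [47, -24, 33, -15, -22, -26, -6, 37] -> [45, -26, 31, -17, -24, -28, -8, 35] -> [-45, 26, -31, 17, 24, 28, 8, -35] -> [26, 24, 28, 8]
  [-12, -47, 50, -37, 19] -> [-14, -49, 48, -39, 17] -> [14, 49, -48, 39, -17] -> [14, -48]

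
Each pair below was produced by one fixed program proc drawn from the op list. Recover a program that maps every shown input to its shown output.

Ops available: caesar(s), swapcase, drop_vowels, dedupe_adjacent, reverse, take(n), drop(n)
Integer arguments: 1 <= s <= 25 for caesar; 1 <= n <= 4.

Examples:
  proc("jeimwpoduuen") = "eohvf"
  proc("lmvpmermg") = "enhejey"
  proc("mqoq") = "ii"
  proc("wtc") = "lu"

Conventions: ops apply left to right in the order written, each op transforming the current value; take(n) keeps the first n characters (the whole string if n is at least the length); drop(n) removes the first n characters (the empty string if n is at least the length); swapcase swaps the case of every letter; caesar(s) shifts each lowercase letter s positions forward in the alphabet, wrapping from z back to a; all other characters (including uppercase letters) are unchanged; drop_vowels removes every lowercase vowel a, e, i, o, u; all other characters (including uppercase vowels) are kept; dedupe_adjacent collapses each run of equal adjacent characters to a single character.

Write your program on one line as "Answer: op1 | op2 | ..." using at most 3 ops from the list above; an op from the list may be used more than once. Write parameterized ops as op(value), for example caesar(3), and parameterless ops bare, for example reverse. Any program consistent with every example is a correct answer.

drop_vowels | caesar(18) | drop(1)

Check, running the answer program on each example:
  "jeimwpoduuen" -> "jmwpdn" -> "beohvf" -> "eohvf"
  "lmvpmermg" -> "lmvpmrmg" -> "denhejey" -> "enhejey"
  "mqoq" -> "mqq" -> "eii" -> "ii"
  "wtc" -> "wtc" -> "olu" -> "lu"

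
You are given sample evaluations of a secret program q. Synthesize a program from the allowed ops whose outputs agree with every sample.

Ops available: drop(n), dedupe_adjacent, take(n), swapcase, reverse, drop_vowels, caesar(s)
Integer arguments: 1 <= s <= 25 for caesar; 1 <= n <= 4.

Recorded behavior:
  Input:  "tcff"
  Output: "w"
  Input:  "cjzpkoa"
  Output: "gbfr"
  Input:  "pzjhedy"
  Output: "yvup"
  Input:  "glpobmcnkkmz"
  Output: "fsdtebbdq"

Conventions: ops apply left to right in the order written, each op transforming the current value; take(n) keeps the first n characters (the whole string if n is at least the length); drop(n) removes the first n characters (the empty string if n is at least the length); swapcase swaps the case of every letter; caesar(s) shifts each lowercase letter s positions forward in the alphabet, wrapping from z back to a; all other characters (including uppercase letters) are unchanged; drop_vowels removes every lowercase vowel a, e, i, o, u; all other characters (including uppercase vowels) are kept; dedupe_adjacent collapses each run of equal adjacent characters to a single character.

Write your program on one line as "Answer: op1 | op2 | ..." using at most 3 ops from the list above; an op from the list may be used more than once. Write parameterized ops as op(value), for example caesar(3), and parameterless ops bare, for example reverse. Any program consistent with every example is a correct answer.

caesar(22) | drop(3) | caesar(21)

Check, running the answer program on each example:
  "tcff" -> "pybb" -> "b" -> "w"
  "cjzpkoa" -> "yfvlgkw" -> "lgkw" -> "gbfr"
  "pzjhedy" -> "lvfdazu" -> "dazu" -> "yvup"
  "glpobmcnkkmz" -> "chlkxiyjggiv" -> "kxiyjggiv" -> "fsdtebbdq"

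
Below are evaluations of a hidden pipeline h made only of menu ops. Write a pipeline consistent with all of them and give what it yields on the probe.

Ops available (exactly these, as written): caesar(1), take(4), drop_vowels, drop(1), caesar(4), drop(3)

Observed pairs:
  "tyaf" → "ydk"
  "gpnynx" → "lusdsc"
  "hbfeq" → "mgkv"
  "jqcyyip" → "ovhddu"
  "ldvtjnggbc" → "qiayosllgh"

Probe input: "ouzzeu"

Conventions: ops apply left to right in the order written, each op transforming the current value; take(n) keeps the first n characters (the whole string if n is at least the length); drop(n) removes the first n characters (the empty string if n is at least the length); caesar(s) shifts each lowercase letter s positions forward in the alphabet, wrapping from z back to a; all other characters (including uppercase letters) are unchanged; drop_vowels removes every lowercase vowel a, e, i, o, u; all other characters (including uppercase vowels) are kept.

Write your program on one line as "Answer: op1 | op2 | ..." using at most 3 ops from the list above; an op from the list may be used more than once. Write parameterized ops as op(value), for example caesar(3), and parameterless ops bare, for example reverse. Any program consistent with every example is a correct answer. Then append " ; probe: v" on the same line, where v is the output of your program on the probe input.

drop_vowels | caesar(4) | caesar(1) ; probe: "ee"

Check, running the answer program on each example:
  "tyaf" -> "tyf" -> "xcj" -> "ydk"
  "gpnynx" -> "gpnynx" -> "ktrcrb" -> "lusdsc"
  "hbfeq" -> "hbfq" -> "lfju" -> "mgkv"
  "jqcyyip" -> "jqcyyp" -> "nugcct" -> "ovhddu"
  "ldvtjnggbc" -> "ldvtjnggbc" -> "phzxnrkkfg" -> "qiayosllgh"
  probe: "ouzzeu" -> "zz" -> "dd" -> "ee"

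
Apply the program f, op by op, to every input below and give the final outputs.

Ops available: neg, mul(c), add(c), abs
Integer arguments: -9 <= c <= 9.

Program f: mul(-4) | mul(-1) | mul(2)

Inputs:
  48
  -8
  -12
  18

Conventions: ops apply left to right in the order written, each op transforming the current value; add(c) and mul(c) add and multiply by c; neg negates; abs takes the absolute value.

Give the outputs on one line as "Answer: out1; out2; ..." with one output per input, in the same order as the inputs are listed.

384; -64; -96; 144

Execution, op by op:
  48 -> -192 -> 192 -> 384
  -8 -> 32 -> -32 -> -64
  -12 -> 48 -> -48 -> -96
  18 -> -72 -> 72 -> 144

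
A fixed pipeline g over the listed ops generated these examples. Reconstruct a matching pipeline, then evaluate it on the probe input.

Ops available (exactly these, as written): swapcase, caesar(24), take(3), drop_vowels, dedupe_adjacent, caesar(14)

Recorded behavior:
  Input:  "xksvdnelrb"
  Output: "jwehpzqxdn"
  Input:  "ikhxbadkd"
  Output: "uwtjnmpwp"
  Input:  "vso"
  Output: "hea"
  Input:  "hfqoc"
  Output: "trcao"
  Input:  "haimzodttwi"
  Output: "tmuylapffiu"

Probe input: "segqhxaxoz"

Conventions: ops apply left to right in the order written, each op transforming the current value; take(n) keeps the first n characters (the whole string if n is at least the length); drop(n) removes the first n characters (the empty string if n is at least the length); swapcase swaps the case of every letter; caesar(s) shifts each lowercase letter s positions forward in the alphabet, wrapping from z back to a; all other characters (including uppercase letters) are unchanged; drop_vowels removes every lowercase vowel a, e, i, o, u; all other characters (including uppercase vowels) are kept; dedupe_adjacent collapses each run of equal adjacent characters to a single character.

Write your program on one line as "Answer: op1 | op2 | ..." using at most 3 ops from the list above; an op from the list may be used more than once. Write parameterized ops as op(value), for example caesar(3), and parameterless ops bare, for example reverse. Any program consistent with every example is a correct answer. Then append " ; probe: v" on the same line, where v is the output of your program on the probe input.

caesar(14) | caesar(24) ; probe: "eqsctjmjal"

Check, running the answer program on each example:
  "xksvdnelrb" -> "lygjrbszfp" -> "jwehpzqxdn"
  "ikhxbadkd" -> "wyvlporyr" -> "uwtjnmpwp"
  "vso" -> "jgc" -> "hea"
  "hfqoc" -> "vtecq" -> "trcao"
  "haimzodttwi" -> "vowancrhhkw" -> "tmuylapffiu"
  probe: "segqhxaxoz" -> "gsuevlolcn" -> "eqsctjmjal"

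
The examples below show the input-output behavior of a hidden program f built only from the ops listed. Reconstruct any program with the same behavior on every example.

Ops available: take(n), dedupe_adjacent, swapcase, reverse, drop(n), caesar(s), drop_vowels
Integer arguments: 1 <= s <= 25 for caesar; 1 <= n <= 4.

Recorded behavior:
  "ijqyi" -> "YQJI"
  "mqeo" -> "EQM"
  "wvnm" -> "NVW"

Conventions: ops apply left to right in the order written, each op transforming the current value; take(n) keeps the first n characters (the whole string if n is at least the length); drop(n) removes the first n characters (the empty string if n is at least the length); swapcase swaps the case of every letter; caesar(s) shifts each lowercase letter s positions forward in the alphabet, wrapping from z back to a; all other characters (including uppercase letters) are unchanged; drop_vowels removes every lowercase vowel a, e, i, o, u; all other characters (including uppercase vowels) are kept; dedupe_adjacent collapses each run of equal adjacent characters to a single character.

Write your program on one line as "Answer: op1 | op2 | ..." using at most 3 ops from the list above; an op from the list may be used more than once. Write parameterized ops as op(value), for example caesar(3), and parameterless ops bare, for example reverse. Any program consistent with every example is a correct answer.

swapcase | reverse | drop(1)

Check, running the answer program on each example:
  "ijqyi" -> "IJQYI" -> "IYQJI" -> "YQJI"
  "mqeo" -> "MQEO" -> "OEQM" -> "EQM"
  "wvnm" -> "WVNM" -> "MNVW" -> "NVW"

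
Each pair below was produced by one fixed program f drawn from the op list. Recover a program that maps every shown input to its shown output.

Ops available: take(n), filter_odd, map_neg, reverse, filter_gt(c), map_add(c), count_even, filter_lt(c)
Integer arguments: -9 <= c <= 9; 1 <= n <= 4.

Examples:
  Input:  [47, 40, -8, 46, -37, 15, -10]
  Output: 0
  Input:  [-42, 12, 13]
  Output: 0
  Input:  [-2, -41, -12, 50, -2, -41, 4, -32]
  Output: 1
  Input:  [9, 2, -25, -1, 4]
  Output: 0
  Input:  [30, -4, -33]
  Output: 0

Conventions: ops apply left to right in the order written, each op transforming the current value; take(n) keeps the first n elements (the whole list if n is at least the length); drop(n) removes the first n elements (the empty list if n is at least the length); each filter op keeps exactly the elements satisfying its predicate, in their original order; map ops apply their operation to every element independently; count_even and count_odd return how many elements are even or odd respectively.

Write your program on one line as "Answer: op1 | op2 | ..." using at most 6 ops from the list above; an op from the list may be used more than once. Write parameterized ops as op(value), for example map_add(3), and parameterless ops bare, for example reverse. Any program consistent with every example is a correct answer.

take(2) | filter_odd | map_add(1) | filter_lt(-9) | count_even

Check, running the answer program on each example:
  [47, 40, -8, 46, -37, 15, -10] -> [47, 40] -> [47] -> [48] -> [] -> 0
  [-42, 12, 13] -> [-42, 12] -> [] -> [] -> [] -> 0
  [-2, -41, -12, 50, -2, -41, 4, -32] -> [-2, -41] -> [-41] -> [-40] -> [-40] -> 1
  [9, 2, -25, -1, 4] -> [9, 2] -> [9] -> [10] -> [] -> 0
  [30, -4, -33] -> [30, -4] -> [] -> [] -> [] -> 0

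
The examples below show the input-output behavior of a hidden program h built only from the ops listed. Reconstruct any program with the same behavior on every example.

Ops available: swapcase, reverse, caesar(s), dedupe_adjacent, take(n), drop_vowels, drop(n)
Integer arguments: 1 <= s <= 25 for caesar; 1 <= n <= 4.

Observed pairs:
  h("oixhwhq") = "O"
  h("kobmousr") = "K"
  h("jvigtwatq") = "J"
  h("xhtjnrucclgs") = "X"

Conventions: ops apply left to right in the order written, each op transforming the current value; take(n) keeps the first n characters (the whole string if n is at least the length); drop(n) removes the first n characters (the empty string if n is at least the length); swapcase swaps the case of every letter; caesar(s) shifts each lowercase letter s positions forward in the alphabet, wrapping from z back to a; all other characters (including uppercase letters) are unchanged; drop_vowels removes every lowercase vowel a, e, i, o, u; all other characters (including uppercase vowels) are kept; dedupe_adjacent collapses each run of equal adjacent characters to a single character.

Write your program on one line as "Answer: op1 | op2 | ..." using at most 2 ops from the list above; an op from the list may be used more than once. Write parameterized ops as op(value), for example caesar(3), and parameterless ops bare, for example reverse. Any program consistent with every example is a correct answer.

take(1) | swapcase

Check, running the answer program on each example:
  "oixhwhq" -> "o" -> "O"
  "kobmousr" -> "k" -> "K"
  "jvigtwatq" -> "j" -> "J"
  "xhtjnrucclgs" -> "x" -> "X"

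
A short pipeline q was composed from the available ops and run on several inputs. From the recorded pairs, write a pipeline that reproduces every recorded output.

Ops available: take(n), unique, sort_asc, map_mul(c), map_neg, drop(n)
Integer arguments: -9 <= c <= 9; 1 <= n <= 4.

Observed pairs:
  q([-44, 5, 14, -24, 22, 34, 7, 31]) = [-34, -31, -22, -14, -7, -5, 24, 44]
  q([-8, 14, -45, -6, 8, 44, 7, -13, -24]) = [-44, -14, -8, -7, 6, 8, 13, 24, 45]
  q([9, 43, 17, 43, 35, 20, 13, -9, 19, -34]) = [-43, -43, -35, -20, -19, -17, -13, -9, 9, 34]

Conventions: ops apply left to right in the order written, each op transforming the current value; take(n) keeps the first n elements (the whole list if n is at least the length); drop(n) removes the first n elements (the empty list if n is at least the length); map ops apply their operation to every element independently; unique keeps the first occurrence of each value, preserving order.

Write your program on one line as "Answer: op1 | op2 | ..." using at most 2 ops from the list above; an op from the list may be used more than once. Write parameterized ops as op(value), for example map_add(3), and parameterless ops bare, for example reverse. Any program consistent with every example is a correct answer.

map_neg | sort_asc

Check, running the answer program on each example:
  [-44, 5, 14, -24, 22, 34, 7, 31] -> [44, -5, -14, 24, -22, -34, -7, -31] -> [-34, -31, -22, -14, -7, -5, 24, 44]
  [-8, 14, -45, -6, 8, 44, 7, -13, -24] -> [8, -14, 45, 6, -8, -44, -7, 13, 24] -> [-44, -14, -8, -7, 6, 8, 13, 24, 45]
  [9, 43, 17, 43, 35, 20, 13, -9, 19, -34] -> [-9, -43, -17, -43, -35, -20, -13, 9, -19, 34] -> [-43, -43, -35, -20, -19, -17, -13, -9, 9, 34]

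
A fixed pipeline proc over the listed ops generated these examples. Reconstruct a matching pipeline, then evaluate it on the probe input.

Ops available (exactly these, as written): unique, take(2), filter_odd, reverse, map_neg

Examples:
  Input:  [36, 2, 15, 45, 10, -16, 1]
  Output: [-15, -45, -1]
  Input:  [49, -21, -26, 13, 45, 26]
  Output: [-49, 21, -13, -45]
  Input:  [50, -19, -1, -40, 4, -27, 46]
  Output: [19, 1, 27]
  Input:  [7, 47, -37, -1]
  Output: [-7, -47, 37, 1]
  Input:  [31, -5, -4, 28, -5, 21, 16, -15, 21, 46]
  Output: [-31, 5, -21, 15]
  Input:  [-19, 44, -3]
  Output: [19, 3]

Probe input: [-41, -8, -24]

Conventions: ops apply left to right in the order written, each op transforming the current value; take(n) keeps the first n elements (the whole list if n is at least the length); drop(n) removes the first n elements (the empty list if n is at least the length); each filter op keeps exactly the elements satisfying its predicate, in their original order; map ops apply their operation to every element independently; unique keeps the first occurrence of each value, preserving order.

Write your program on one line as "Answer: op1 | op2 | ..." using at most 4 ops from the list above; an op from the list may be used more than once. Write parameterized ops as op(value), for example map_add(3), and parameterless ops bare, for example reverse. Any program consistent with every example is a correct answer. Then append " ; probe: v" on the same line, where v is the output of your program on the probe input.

filter_odd | unique | map_neg ; probe: [41]

Check, running the answer program on each example:
  [36, 2, 15, 45, 10, -16, 1] -> [15, 45, 1] -> [15, 45, 1] -> [-15, -45, -1]
  [49, -21, -26, 13, 45, 26] -> [49, -21, 13, 45] -> [49, -21, 13, 45] -> [-49, 21, -13, -45]
  [50, -19, -1, -40, 4, -27, 46] -> [-19, -1, -27] -> [-19, -1, -27] -> [19, 1, 27]
  [7, 47, -37, -1] -> [7, 47, -37, -1] -> [7, 47, -37, -1] -> [-7, -47, 37, 1]
  [31, -5, -4, 28, -5, 21, 16, -15, 21, 46] -> [31, -5, -5, 21, -15, 21] -> [31, -5, 21, -15] -> [-31, 5, -21, 15]
  [-19, 44, -3] -> [-19, -3] -> [-19, -3] -> [19, 3]
  probe: [-41, -8, -24] -> [-41] -> [-41] -> [41]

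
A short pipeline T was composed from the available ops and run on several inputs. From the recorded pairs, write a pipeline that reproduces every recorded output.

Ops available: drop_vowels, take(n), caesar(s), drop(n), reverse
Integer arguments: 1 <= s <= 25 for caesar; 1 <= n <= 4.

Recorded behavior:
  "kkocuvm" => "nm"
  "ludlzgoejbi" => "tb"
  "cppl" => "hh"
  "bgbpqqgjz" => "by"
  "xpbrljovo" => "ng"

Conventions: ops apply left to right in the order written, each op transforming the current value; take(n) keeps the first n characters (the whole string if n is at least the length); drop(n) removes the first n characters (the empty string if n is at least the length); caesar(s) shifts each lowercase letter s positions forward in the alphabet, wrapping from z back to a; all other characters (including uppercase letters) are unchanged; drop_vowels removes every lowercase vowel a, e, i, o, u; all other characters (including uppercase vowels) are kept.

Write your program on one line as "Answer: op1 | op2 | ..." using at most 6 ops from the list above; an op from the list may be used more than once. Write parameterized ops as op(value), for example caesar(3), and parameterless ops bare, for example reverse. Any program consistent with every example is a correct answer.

reverse | take(3) | reverse | caesar(18) | reverse | drop(1)

Check, running the answer program on each example:
  "kkocuvm" -> "mvucokk" -> "mvu" -> "uvm" -> "mne" -> "enm" -> "nm"
  "ludlzgoejbi" -> "ibjeogzldul" -> "ibj" -> "jbi" -> "bta" -> "atb" -> "tb"
  "cppl" -> "lppc" -> "lpp" -> "ppl" -> "hhd" -> "dhh" -> "hh"
  "bgbpqqgjz" -> "zjgqqpbgb" -> "zjg" -> "gjz" -> "ybr" -> "rby" -> "by"
  "xpbrljovo" -> "ovojlrbpx" -> "ovo" -> "ovo" -> "gng" -> "gng" -> "ng"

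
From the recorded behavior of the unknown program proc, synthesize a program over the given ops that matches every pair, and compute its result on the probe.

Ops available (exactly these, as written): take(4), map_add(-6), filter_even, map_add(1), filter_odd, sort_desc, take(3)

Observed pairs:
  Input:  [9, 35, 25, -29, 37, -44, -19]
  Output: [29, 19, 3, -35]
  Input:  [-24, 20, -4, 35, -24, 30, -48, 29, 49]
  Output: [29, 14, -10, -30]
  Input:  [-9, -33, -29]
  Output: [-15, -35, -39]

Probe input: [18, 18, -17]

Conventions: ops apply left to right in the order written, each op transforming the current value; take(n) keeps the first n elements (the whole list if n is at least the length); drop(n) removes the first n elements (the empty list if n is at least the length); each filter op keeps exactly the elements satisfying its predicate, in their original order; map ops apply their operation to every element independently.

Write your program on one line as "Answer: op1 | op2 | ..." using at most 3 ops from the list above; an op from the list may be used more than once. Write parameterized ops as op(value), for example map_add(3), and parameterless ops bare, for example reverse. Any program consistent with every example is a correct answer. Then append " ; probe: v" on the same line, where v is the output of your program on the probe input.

take(4) | sort_desc | map_add(-6) ; probe: [12, 12, -23]

Check, running the answer program on each example:
  [9, 35, 25, -29, 37, -44, -19] -> [9, 35, 25, -29] -> [35, 25, 9, -29] -> [29, 19, 3, -35]
  [-24, 20, -4, 35, -24, 30, -48, 29, 49] -> [-24, 20, -4, 35] -> [35, 20, -4, -24] -> [29, 14, -10, -30]
  [-9, -33, -29] -> [-9, -33, -29] -> [-9, -29, -33] -> [-15, -35, -39]
  probe: [18, 18, -17] -> [18, 18, -17] -> [18, 18, -17] -> [12, 12, -23]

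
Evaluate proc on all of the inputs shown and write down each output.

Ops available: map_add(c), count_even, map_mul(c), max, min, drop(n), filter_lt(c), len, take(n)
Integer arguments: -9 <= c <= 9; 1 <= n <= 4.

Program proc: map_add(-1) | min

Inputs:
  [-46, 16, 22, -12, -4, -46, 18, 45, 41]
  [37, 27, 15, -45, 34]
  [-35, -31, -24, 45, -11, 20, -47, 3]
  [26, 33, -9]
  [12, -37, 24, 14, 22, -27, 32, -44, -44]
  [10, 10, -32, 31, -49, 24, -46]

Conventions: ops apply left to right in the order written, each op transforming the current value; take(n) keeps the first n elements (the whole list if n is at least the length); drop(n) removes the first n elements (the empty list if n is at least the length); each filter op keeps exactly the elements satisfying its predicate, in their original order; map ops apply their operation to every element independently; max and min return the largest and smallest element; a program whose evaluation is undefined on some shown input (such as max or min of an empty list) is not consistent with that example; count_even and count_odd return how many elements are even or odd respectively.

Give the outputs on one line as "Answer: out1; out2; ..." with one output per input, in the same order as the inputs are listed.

-47; -46; -48; -10; -45; -50

Execution, op by op:
  [-46, 16, 22, -12, -4, -46, 18, 45, 41] -> [-47, 15, 21, -13, -5, -47, 17, 44, 40] -> -47
  [37, 27, 15, -45, 34] -> [36, 26, 14, -46, 33] -> -46
  [-35, -31, -24, 45, -11, 20, -47, 3] -> [-36, -32, -25, 44, -12, 19, -48, 2] -> -48
  [26, 33, -9] -> [25, 32, -10] -> -10
  [12, -37, 24, 14, 22, -27, 32, -44, -44] -> [11, -38, 23, 13, 21, -28, 31, -45, -45] -> -45
  [10, 10, -32, 31, -49, 24, -46] -> [9, 9, -33, 30, -50, 23, -47] -> -50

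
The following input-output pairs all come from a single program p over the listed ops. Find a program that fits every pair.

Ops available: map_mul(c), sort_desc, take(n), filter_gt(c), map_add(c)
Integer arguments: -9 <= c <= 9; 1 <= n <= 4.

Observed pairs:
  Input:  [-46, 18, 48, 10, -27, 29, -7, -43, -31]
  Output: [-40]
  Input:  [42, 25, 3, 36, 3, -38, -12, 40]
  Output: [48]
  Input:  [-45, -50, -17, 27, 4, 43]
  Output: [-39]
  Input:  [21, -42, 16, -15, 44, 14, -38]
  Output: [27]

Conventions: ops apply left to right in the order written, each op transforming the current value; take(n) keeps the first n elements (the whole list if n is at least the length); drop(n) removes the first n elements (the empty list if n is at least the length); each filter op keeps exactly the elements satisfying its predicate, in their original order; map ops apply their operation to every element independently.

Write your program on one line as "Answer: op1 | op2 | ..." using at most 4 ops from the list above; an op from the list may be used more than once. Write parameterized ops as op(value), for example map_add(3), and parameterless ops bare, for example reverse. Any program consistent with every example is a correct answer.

map_add(8) | take(2) | map_add(-2) | take(1)

Check, running the answer program on each example:
  [-46, 18, 48, 10, -27, 29, -7, -43, -31] -> [-38, 26, 56, 18, -19, 37, 1, -35, -23] -> [-38, 26] -> [-40, 24] -> [-40]
  [42, 25, 3, 36, 3, -38, -12, 40] -> [50, 33, 11, 44, 11, -30, -4, 48] -> [50, 33] -> [48, 31] -> [48]
  [-45, -50, -17, 27, 4, 43] -> [-37, -42, -9, 35, 12, 51] -> [-37, -42] -> [-39, -44] -> [-39]
  [21, -42, 16, -15, 44, 14, -38] -> [29, -34, 24, -7, 52, 22, -30] -> [29, -34] -> [27, -36] -> [27]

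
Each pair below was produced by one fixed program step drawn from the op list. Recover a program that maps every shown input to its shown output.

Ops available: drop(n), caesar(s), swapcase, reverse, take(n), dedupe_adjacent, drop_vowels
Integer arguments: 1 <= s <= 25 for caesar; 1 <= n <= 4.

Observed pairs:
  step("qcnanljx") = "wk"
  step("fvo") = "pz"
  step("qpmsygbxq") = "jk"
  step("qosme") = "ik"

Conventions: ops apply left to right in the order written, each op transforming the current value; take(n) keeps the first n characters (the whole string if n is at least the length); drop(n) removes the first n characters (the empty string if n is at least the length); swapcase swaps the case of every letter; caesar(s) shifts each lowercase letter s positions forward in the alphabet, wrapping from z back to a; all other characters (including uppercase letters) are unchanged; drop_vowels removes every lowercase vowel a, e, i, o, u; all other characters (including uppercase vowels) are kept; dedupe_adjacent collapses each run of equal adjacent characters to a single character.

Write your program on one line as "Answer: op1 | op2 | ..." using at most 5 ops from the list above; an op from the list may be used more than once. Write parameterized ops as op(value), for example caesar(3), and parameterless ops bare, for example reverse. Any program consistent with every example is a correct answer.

caesar(7) | take(2) | reverse | caesar(13)

Check, running the answer program on each example:
  "qcnanljx" -> "xjuhusqe" -> "xj" -> "jx" -> "wk"
  "fvo" -> "mcv" -> "mc" -> "cm" -> "pz"
  "qpmsygbxq" -> "xwtzfniex" -> "xw" -> "wx" -> "jk"
  "qosme" -> "xvztl" -> "xv" -> "vx" -> "ik"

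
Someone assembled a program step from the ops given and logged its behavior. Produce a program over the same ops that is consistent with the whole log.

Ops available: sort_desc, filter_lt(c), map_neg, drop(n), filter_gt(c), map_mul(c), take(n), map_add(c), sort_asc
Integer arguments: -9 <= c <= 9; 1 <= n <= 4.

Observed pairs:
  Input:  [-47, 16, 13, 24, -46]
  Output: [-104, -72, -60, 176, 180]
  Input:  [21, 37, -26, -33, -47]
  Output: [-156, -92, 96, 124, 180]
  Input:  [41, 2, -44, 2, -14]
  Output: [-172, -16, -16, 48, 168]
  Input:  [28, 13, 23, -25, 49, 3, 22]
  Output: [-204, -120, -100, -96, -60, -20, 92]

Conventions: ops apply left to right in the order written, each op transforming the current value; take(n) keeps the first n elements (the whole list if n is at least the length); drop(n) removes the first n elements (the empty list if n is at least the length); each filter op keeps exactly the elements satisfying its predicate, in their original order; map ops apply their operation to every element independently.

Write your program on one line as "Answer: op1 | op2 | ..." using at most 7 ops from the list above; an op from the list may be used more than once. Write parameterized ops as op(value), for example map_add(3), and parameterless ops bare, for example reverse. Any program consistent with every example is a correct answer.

sort_desc | map_neg | sort_desc | map_mul(4) | map_add(-8) | sort_asc

Check, running the answer program on each example:
  [-47, 16, 13, 24, -46] -> [24, 16, 13, -46, -47] -> [-24, -16, -13, 46, 47] -> [47, 46, -13, -16, -24] -> [188, 184, -52, -64, -96] -> [180, 176, -60, -72, -104] -> [-104, -72, -60, 176, 180]
  [21, 37, -26, -33, -47] -> [37, 21, -26, -33, -47] -> [-37, -21, 26, 33, 47] -> [47, 33, 26, -21, -37] -> [188, 132, 104, -84, -148] -> [180, 124, 96, -92, -156] -> [-156, -92, 96, 124, 180]
  [41, 2, -44, 2, -14] -> [41, 2, 2, -14, -44] -> [-41, -2, -2, 14, 44] -> [44, 14, -2, -2, -41] -> [176, 56, -8, -8, -164] -> [168, 48, -16, -16, -172] -> [-172, -16, -16, 48, 168]
  [28, 13, 23, -25, 49, 3, 22] -> [49, 28, 23, 22, 13, 3, -25] -> [-49, -28, -23, -22, -13, -3, 25] -> [25, -3, -13, -22, -23, -28, -49] -> [100, -12, -52, -88, -92, -112, -196] -> [92, -20, -60, -96, -100, -120, -204] -> [-204, -120, -100, -96, -60, -20, 92]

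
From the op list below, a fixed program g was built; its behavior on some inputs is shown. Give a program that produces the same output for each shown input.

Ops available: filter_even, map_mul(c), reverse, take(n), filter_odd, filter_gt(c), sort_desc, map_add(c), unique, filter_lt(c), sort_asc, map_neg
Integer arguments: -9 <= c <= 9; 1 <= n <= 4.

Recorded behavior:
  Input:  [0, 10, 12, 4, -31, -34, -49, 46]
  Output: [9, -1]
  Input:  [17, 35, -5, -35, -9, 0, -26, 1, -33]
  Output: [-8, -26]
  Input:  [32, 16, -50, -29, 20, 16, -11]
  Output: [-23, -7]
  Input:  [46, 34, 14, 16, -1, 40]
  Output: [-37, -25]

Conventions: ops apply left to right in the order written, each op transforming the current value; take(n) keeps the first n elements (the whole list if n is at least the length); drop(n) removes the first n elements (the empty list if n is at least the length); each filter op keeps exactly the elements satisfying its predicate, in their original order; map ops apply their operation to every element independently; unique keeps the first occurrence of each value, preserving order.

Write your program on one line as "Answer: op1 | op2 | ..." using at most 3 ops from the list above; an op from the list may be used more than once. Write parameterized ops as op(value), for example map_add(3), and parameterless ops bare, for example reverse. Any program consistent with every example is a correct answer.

map_neg | take(2) | map_add(9)

Check, running the answer program on each example:
  [0, 10, 12, 4, -31, -34, -49, 46] -> [0, -10, -12, -4, 31, 34, 49, -46] -> [0, -10] -> [9, -1]
  [17, 35, -5, -35, -9, 0, -26, 1, -33] -> [-17, -35, 5, 35, 9, 0, 26, -1, 33] -> [-17, -35] -> [-8, -26]
  [32, 16, -50, -29, 20, 16, -11] -> [-32, -16, 50, 29, -20, -16, 11] -> [-32, -16] -> [-23, -7]
  [46, 34, 14, 16, -1, 40] -> [-46, -34, -14, -16, 1, -40] -> [-46, -34] -> [-37, -25]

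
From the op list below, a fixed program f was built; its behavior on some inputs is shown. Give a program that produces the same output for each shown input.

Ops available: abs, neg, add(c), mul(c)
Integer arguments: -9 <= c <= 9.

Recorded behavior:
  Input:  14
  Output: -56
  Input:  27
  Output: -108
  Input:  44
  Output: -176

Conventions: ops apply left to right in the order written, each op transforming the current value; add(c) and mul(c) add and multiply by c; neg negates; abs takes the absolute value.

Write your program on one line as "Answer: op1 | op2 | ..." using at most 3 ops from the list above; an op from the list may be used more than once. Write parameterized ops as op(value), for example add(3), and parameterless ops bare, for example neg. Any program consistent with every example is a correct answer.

neg | mul(4)

Check, running the answer program on each example:
  14 -> -14 -> -56
  27 -> -27 -> -108
  44 -> -44 -> -176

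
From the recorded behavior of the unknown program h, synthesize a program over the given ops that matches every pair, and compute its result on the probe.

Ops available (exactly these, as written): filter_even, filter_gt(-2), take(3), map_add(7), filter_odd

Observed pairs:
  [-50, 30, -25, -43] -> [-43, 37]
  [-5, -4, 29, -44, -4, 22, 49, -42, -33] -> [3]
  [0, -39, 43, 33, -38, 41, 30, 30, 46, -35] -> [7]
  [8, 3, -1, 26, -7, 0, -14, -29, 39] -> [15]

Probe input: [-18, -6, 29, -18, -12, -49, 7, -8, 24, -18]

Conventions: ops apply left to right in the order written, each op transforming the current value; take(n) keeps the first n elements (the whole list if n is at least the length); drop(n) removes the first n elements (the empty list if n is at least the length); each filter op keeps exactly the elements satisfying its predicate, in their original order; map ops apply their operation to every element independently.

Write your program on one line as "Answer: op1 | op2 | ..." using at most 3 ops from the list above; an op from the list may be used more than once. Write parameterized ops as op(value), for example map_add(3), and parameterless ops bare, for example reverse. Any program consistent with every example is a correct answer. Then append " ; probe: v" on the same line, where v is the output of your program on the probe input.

take(3) | filter_even | map_add(7) ; probe: [-11, 1]

Check, running the answer program on each example:
  [-50, 30, -25, -43] -> [-50, 30, -25] -> [-50, 30] -> [-43, 37]
  [-5, -4, 29, -44, -4, 22, 49, -42, -33] -> [-5, -4, 29] -> [-4] -> [3]
  [0, -39, 43, 33, -38, 41, 30, 30, 46, -35] -> [0, -39, 43] -> [0] -> [7]
  [8, 3, -1, 26, -7, 0, -14, -29, 39] -> [8, 3, -1] -> [8] -> [15]
  probe: [-18, -6, 29, -18, -12, -49, 7, -8, 24, -18] -> [-18, -6, 29] -> [-18, -6] -> [-11, 1]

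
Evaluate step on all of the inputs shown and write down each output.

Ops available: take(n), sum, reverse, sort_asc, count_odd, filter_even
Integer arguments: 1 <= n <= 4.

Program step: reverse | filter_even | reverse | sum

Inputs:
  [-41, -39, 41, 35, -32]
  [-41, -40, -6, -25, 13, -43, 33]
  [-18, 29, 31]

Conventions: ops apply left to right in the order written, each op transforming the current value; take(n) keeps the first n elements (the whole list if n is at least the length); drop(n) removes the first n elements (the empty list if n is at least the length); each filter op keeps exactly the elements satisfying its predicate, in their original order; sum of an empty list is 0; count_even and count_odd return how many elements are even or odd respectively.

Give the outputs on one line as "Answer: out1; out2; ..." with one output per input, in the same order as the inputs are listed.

Execution, op by op:
  [-41, -39, 41, 35, -32] -> [-32, 35, 41, -39, -41] -> [-32] -> [-32] -> -32
  [-41, -40, -6, -25, 13, -43, 33] -> [33, -43, 13, -25, -6, -40, -41] -> [-6, -40] -> [-40, -6] -> -46
  [-18, 29, 31] -> [31, 29, -18] -> [-18] -> [-18] -> -18

-32; -46; -18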